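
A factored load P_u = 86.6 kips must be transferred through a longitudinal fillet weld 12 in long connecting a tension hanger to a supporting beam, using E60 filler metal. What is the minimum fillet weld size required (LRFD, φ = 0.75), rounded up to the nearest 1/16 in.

E60XX → F_EXX = 60 ksi.
Total weld length L = 12 in.
Required throat t_e = P_u / (φ × 0.6 F_EXX × L) = 86.6 / (0.75 × 0.6 × 60 × 12) = 0.2673 in.
Required leg w = t_e / 0.707 = 0.3781 in → use 7/16 in.

w = 7/16 in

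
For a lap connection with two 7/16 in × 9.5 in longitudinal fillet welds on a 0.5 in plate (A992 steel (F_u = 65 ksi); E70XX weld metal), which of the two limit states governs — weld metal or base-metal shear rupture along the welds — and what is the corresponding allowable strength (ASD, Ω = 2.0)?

E70XX → F_EXX = 70 ksi.
t_e = 0.707 × 0.4375 = 0.3093 in; L = 19 in.
Weld metal: R_n/Ω = (1/2.0) × 0.6 × 70 × 0.3093 × 19 = 123.4 kip.
Base metal (shear rupture): R_n/Ω = (1/2.0) × 0.6 × 65 × 0.5 × 19 = 185.2 kip.
Governing: weld metal.

R_n/Ω ≈ 123 kip (weld metal governs)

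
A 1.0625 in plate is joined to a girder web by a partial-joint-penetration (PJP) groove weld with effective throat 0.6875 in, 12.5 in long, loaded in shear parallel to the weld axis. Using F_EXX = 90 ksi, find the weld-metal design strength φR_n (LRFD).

Effective throat (given) t_e = 0.6875 in.
A_we = 0.6875 × 12.5 = 8.594 in².
F_nw = 0.6 F_EXX = 54 ksi.
φR_n = 0.75 × 54 × 8.594 = 348 kip.

φR_n ≈ 348 kip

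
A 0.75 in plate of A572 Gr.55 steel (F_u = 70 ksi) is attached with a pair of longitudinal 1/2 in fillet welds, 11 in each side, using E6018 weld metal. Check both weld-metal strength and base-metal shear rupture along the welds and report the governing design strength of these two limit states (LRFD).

φR_n ≈ 210 kips (weld metal governs)

E60XX → F_EXX = 60 ksi.
t_e = 0.707 × 0.5 = 0.3535 in; L = 22 in.
Weld metal: φR_n = 0.75 × 0.6 × 60 × 0.3535 × 22 = 210 kips.
Base metal (shear rupture): φR_n = 0.75 × 0.6 × 70 × 0.75 × 22 = 519.8 kips.
Governing: weld metal.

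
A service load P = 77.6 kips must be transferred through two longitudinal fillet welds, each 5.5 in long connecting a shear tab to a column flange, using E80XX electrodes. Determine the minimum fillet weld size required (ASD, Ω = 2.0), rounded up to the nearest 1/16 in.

E80XX → F_EXX = 80 ksi.
Total weld length L = 11 in.
Required throat t_e = P × Ω / (0.6 F_EXX × L) = 77.6 × 2.0 / (0.6 × 80 × 11) = 0.2939 in.
Required leg w = t_e / 0.707 = 0.4158 in → use 7/16 in.

w = 7/16 in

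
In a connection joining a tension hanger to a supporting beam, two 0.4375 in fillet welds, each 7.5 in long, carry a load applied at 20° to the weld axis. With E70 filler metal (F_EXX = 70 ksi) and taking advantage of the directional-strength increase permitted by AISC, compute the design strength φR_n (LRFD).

φR_n ≈ 161 kip

t_e = 0.707 × 0.4375 = 0.3093 in; A_we = 0.3093 × 15 = 4.64 in².
Directional factor: 1.0 + 0.5 sin^1.5(20°) = 1.1.
F_nw = 0.6 × 70 × 1.1 = 46.2 ksi.
φR_n = 0.75 × 46.2 × 4.64 = 160.8 kip.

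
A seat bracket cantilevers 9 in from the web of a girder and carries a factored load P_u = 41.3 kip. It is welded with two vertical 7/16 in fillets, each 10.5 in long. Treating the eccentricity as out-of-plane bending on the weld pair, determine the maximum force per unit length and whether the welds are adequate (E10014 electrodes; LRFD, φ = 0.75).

f_max ≈ 10.3 kip/in; adequate

E100XX → F_EXX = 100 ksi.
L_w = 2 × 10.5 = 21 in; section modulus (unit throat) S = 2 × L²/6 = 36.75 in².
Direct shear f_v = P/L_w = 41.3/21 = 1.967 kip/in.
Moment M = P × e = 41.3 × 9 = 371.7 kip·in; bending f_b = M/S = 10.11 kip/in.
f_max = √(f_v² + f_b²) = √(1.967² + 10.11²) = 10.3 kip/in.
φr_n = 0.75 × 0.6 × 100 × (0.707 × 0.4375) = 13.92 kip/in → adequate.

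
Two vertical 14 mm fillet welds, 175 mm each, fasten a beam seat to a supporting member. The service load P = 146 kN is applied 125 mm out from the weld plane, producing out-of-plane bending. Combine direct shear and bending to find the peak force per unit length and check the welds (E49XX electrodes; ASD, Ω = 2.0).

E49XX → F_EXX = 490 MPa.
L_w = 2 × 175 = 350 mm; section modulus (unit throat) S = 2 × L²/6 = 10210 mm².
Direct shear f_v = P/L_w = 146×10³/350 = 417.1 N/mm.
Moment M = P × e = 146×10³ × 125 = 18250000 N·mm; bending f_b = M/S = 1788 N/mm.
f_max = √(f_v² + f_b²) = √(417.1² + 1788²) = 1836 N/mm.
r_n/Ω = (1/2.0) × 0.6 × 490 × (0.707 × 14) = 1455 N/mm → NOT adequate.

f_max ≈ 1840 N/mm; NOT adequate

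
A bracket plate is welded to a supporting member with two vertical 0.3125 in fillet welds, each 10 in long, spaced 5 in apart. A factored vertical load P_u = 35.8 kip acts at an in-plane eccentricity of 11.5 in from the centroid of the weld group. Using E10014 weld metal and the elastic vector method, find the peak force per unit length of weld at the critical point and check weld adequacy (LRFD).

E100XX → F_EXX = 100 ksi.
Total weld length L_w = 20 in. Treat welds as unit-width lines.
Polar moment about centroid: J = 2[d³/12 + d(b/2)²] = 2[10³/12 + 10×2.5²] = 291.7 in³.
Direct shear f_v = P/L_w = 35.8 / 20 = 1.79 kip/in (vertical).
Torsion M = P·e = 35.8 × 11.5 = 411.7 kip·in.
Critical point at (x, y) = (2.5, 5) from centroid. f_tx = M·y/J = 7.058 kip/in; f_ty = M·x/J = 3.529 kip/in.
Resultant f_max = √[f_tx² + (f_v + f_ty)²] = √[7.058² + (1.79 + 3.529)²] = 8.838 kip/in.
Capacity per unit length: φr_n = 0.75 × 0.6 × 100 × (0.707 × 0.3125) = 9.942 kip/in.
8.838 ≤ 9.942 → adequate.

f_max ≈ 8.84 kip/in; adequate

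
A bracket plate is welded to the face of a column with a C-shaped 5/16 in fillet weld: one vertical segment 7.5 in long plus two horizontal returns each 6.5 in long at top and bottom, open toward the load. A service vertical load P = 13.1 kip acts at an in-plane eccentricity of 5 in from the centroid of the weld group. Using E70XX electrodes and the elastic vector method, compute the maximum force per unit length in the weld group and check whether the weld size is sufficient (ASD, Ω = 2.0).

f_max ≈ 1.75 kip/in; adequate

E70XX → F_EXX = 70 ksi.
Total weld length L_w = 20.5 in. Treat welds as unit-width lines.
Centroid: x̄ = 2×6.5×3.25 / 20.5 = 2.061 in from the vertical weld.
Polar moment about centroid: J = I_x + I_y = [7.5³/12 + 2×6.5×3.75²] + [7.5×2.061² + 2(6.5³/12 + 6.5×1.189²)] = 314 in³.
Direct shear f_v = P/L_w = 13.1 / 20.5 = 0.639 kip/in (vertical).
Torsion M = P·e = 13.1 × 5 = 65.5 kip·in.
Critical point at (x, y) = (4.439, 3.75) from centroid. f_tx = M·y/J = 0.7823 kip/in; f_ty = M·x/J = 0.926 kip/in.
Resultant f_max = √[f_tx² + (f_v + f_ty)²] = √[0.7823² + (0.639 + 0.926)²] = 1.75 kip/in.
Capacity per unit length: r_n/Ω = (1/2.0) × 0.6 × 70 × (0.707 × 0.3125) = 4.64 kip/in.
1.75 ≤ 4.64 → adequate.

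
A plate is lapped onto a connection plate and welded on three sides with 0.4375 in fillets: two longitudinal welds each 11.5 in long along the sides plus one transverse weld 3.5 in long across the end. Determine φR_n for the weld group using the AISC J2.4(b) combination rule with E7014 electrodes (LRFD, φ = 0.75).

E70XX → F_EXX = 70 ksi.
t_e = 0.707 × 0.4375 = 0.3093 in.
R_nwl = 0.6 × 70 × 0.3093 × 23 = 298.8 kip (longitudinal, 2 welds).
R_nwt = 0.6 × 70 × 0.3093 × 3.5 = 45.47 kip (transverse, base value).
(i) R_nwl + R_nwt = 344.3 kip; (ii) 0.85 R_nwl + 1.5 R_nwt = 322.2 kip.
R_n = max = 344.3 kip [governs: (i)]; φR_n = 258.2 kip.

φR_n ≈ 258 kip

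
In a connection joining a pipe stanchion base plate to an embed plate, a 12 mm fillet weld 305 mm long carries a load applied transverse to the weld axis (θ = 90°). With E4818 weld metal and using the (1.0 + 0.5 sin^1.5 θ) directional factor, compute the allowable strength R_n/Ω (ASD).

E48XX → F_EXX = 480 MPa.
t_e = 0.707 × 12 = 8.484 mm; A_we = 8.484 × 305 = 2588 mm².
Directional factor: 1.0 + 0.5 sin^1.5(90°) = 1.5.
F_nw = 0.6 × 480 × 1.5 = 432 MPa.
R_n/Ω = (432 × 2588) / 2.0 × 10⁻³ = 558.9 kN.

R_n/Ω ≈ 559 kN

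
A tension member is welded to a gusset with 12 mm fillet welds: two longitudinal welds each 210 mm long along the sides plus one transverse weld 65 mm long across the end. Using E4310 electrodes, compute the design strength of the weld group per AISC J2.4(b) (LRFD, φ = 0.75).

E43XX → F_EXX = 430 MPa.
t_e = 0.707 × 12 = 8.484 mm.
R_nwl = 0.6 × 430 × 8.484 × 420 × 10⁻³ = 919.3 kN (longitudinal, 2 welds).
R_nwt = 0.6 × 430 × 8.484 × 65 × 10⁻³ = 142.3 kN (transverse, base value).
(i) R_nwl + R_nwt = 1062 kN; (ii) 0.85 R_nwl + 1.5 R_nwt = 994.8 kN.
R_n = max = 1062 kN [governs: (i)]; φR_n = 796.2 kN.

φR_n ≈ 796 kN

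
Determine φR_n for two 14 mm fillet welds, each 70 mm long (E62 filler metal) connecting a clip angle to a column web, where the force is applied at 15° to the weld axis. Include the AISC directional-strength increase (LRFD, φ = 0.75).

φR_n ≈ 412 kN

E62XX → F_EXX = 620 MPa.
t_e = 0.707 × 14 = 9.898 mm; A_we = 9.898 × 140 = 1386 mm².
Directional factor: 1.0 + 0.5 sin^1.5(15°) = 1.066.
F_nw = 0.6 × 620 × 1.066 = 396.5 MPa.
φR_n = 0.75 × 396.5 × 1386 × 10⁻³ = 412.1 kN.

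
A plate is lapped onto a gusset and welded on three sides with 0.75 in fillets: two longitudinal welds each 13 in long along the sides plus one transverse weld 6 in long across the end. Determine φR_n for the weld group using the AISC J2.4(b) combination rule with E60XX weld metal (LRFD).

E60XX → F_EXX = 60 ksi.
t_e = 0.707 × 0.75 = 0.5302 in.
R_nwl = 0.6 × 60 × 0.5302 × 26 = 496.3 kips (longitudinal, 2 welds).
R_nwt = 0.6 × 60 × 0.5302 × 6 = 114.5 kips (transverse, base value).
(i) R_nwl + R_nwt = 610.8 kips; (ii) 0.85 R_nwl + 1.5 R_nwt = 593.7 kips.
R_n = max = 610.8 kips [governs: (i)]; φR_n = 458.1 kips.

φR_n ≈ 458 kips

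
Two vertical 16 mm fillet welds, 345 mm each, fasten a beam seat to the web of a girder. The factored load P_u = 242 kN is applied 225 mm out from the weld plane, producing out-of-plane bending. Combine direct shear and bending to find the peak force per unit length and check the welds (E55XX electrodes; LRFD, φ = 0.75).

E55XX → F_EXX = 550 MPa.
L_w = 2 × 345 = 690 mm; section modulus (unit throat) S = 2 × L²/6 = 39680 mm².
Direct shear f_v = P/L_w = 242×10³/690 = 350.7 N/mm.
Moment M = P × e = 242×10³ × 225 = 54450000 N·mm; bending f_b = M/S = 1372 N/mm.
f_max = √(f_v² + f_b²) = √(350.7² + 1372²) = 1417 N/mm.
φr_n = 0.75 × 0.6 × 550 × (0.707 × 16) = 2800 N/mm → adequate.

f_max ≈ 1420 N/mm; adequate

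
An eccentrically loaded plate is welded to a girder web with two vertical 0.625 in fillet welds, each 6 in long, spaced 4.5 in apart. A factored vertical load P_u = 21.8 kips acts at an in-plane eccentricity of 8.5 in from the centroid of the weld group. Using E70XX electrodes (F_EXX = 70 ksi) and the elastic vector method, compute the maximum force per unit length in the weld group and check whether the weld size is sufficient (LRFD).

f_max ≈ 8.4 kip/in; adequate

Total weld length L_w = 12 in. Treat welds as unit-width lines.
Polar moment about centroid: J = 2[d³/12 + d(b/2)²] = 2[6³/12 + 6×2.25²] = 96.75 in³.
Direct shear f_v = P/L_w = 21.8 / 12 = 1.817 kip/in (vertical).
Torsion M = P·e = 21.8 × 8.5 = 185.3 kip·in.
Critical point at (x, y) = (2.25, 3) from centroid. f_tx = M·y/J = 5.746 kip/in; f_ty = M·x/J = 4.309 kip/in.
Resultant f_max = √[f_tx² + (f_v + f_ty)²] = √[5.746² + (1.817 + 4.309)²] = 8.399 kip/in.
Capacity per unit length: φr_n = 0.75 × 0.6 × 70 × (0.707 × 0.625) = 13.92 kip/in.
8.399 ≤ 13.92 → adequate.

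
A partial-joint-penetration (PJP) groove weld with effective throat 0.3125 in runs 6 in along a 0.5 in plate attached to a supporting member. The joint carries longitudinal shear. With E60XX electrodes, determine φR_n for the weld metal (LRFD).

E60XX → F_EXX = 60 ksi.
Effective throat (given) t_e = 0.3125 in.
A_we = 0.3125 × 6 = 1.875 in².
F_nw = 0.6 F_EXX = 36 ksi.
φR_n = 0.75 × 36 × 1.875 = 50.62 kips.

φR_n ≈ 50.6 kips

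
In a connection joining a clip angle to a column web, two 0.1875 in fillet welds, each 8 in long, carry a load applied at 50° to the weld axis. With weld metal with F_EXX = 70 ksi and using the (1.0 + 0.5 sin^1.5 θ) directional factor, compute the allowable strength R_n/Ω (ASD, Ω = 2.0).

R_n/Ω ≈ 59.5 kips

t_e = 0.707 × 0.1875 = 0.1326 in; A_we = 0.1326 × 16 = 2.121 in².
Directional factor: 1.0 + 0.5 sin^1.5(50°) = 1.335.
F_nw = 0.6 × 70 × 1.335 = 56.08 ksi.
R_n/Ω = (56.08 × 2.121) / 2.0 = 59.47 kips.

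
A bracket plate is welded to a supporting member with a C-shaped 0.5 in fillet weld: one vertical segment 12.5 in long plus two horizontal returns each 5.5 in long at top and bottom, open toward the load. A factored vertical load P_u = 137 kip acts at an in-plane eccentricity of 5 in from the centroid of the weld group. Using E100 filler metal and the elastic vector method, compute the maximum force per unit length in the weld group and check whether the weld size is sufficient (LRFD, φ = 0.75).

E100XX → F_EXX = 100 ksi.
Total weld length L_w = 23.5 in. Treat welds as unit-width lines.
Centroid: x̄ = 2×5.5×2.75 / 23.5 = 1.287 in from the vertical weld.
Polar moment about centroid: J = I_x + I_y = [12.5³/12 + 2×5.5×6.25²] + [12.5×1.287² + 2(5.5³/12 + 5.5×1.463²)] = 664.4 in³.
Direct shear f_v = P/L_w = 137 / 23.5 = 5.83 kip/in (vertical).
Torsion M = P·e = 137 × 5 = 685 kip·in.
Critical point at (x, y) = (4.213, 6.25) from centroid. f_tx = M·y/J = 6.444 kip/in; f_ty = M·x/J = 4.343 kip/in.
Resultant f_max = √[f_tx² + (f_v + f_ty)²] = √[6.444² + (5.83 + 4.343)²] = 12.04 kip/in.
Capacity per unit length: φr_n = 0.75 × 0.6 × 100 × (0.707 × 0.5) = 15.91 kip/in.
12.04 ≤ 15.91 → adequate.

f_max ≈ 12 kip/in; adequate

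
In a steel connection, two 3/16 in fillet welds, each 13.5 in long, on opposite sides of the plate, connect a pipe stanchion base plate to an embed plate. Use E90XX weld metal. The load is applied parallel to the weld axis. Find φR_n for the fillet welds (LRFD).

φR_n ≈ 145 kip

E90XX → F_EXX = 90 ksi.
Effective throat t_e = 0.707 × 0.1875 = 0.1326 in.
Total length L = 27 in; A_we = 0.1326 × 27 = 3.579 in².
F_nw = 0.6 F_EXX = 0.6 × 90 = 54 ksi.
φR_n = 0.75 × 54 × 3.579 = 145 kip.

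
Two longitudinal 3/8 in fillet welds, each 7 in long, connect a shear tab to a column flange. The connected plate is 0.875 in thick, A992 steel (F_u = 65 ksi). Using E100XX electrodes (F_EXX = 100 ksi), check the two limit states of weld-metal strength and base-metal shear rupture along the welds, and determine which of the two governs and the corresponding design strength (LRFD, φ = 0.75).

t_e = 0.707 × 0.375 = 0.2651 in; L = 14 in.
Weld metal: φR_n = 0.75 × 0.6 × 100 × 0.2651 × 14 = 167 kip.
Base metal (shear rupture): φR_n = 0.75 × 0.6 × 65 × 0.875 × 14 = 358.3 kip.
Governing: weld metal.

φR_n ≈ 167 kip (weld metal governs)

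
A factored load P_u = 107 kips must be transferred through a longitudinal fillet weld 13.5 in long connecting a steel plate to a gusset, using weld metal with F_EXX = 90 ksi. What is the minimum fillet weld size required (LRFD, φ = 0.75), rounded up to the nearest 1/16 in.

w = 5/16 in

Total weld length L = 13.5 in.
Required throat t_e = P_u / (φ × 0.6 F_EXX × L) = 107 / (0.75 × 0.6 × 90 × 13.5) = 0.1957 in.
Required leg w = t_e / 0.707 = 0.2768 in → use 5/16 in.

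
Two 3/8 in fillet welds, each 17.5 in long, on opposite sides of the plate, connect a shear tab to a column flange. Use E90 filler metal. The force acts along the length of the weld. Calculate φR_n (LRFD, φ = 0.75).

φR_n ≈ 376 kip

E90XX → F_EXX = 90 ksi.
Effective throat t_e = 0.707 × 0.375 = 0.2651 in.
Total length L = 35 in; A_we = 0.2651 × 35 = 9.279 in².
F_nw = 0.6 F_EXX = 0.6 × 90 = 54 ksi.
φR_n = 0.75 × 54 × 9.279 = 375.8 kip.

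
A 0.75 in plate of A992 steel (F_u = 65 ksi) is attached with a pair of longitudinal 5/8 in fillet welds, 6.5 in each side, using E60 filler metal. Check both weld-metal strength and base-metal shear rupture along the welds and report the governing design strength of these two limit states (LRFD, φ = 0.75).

φR_n ≈ 155 kips (weld metal governs)

E60XX → F_EXX = 60 ksi.
t_e = 0.707 × 0.625 = 0.4419 in; L = 13 in.
Weld metal: φR_n = 0.75 × 0.6 × 60 × 0.4419 × 13 = 155.1 kips.
Base metal (shear rupture): φR_n = 0.75 × 0.6 × 65 × 0.75 × 13 = 285.2 kips.
Governing: weld metal.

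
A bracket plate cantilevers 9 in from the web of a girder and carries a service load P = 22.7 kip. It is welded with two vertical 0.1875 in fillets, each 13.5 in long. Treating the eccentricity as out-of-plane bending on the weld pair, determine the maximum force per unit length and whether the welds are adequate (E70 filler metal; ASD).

E70XX → F_EXX = 70 ksi.
L_w = 2 × 13.5 = 27 in; section modulus (unit throat) S = 2 × L²/6 = 60.75 in².
Direct shear f_v = P/L_w = 22.7/27 = 0.8407 kip/in.
Moment M = P × e = 22.7 × 9 = 204.3 kip·in; bending f_b = M/S = 3.363 kip/in.
f_max = √(f_v² + f_b²) = √(0.8407² + 3.363²) = 3.466 kip/in.
r_n/Ω = (1/2.0) × 0.6 × 70 × (0.707 × 0.1875) = 2.784 kip/in → NOT adequate.

f_max ≈ 3.47 kip/in; NOT adequate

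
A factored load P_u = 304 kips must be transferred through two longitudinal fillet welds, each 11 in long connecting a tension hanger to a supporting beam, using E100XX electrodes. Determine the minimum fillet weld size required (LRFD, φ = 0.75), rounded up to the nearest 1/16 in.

E100XX → F_EXX = 100 ksi.
Total weld length L = 22 in.
Required throat t_e = P_u / (φ × 0.6 F_EXX × L) = 304 / (0.75 × 0.6 × 100 × 22) = 0.3071 in.
Required leg w = t_e / 0.707 = 0.4343 in → use 7/16 in.

w = 7/16 in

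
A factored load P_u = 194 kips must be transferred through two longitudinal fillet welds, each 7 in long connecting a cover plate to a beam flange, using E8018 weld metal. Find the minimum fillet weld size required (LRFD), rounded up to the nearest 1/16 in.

E80XX → F_EXX = 80 ksi.
Total weld length L = 14 in.
Required throat t_e = P_u / (φ × 0.6 F_EXX × L) = 194 / (0.75 × 0.6 × 80 × 14) = 0.3849 in.
Required leg w = t_e / 0.707 = 0.5444 in → use 9/16 in.

w = 9/16 in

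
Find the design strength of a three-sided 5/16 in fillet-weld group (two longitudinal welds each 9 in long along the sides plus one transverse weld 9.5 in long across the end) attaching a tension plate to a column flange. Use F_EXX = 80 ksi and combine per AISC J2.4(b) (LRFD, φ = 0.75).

t_e = 0.707 × 0.3125 = 0.2209 in.
R_nwl = 0.6 × 80 × 0.2209 × 18 = 190.9 kips (longitudinal, 2 welds).
R_nwt = 0.6 × 80 × 0.2209 × 9.5 = 100.7 kips (transverse, base value).
(i) R_nwl + R_nwt = 291.6 kips; (ii) 0.85 R_nwl + 1.5 R_nwt = 313.4 kips.
R_n = max = 313.4 kips [governs: (ii)]; φR_n = 235 kips.

φR_n ≈ 235 kips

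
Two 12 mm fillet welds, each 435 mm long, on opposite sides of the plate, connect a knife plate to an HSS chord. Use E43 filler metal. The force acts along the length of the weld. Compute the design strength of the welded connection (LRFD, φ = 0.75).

E43XX → F_EXX = 430 MPa.
Effective throat t_e = 0.707 × 12 = 8.484 mm.
Total length L = 870 mm; A_we = 8.484 × 870 = 7381 mm².
F_nw = 0.6 F_EXX = 0.6 × 430 = 258 MPa.
φR_n = 0.75 × 258 × 7381 × 10⁻³ = 1428 kN.

φR_n ≈ 1430 kN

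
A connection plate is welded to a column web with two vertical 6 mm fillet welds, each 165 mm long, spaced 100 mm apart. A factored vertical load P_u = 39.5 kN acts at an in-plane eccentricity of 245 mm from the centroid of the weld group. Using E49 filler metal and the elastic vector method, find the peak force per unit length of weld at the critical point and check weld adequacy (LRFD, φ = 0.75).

f_max ≈ 663 N/mm; adequate

E49XX → F_EXX = 490 MPa.
Total weld length L_w = 330 mm. Treat welds as unit-width lines.
Polar moment about centroid: J = 2[d³/12 + d(b/2)²] = 2[165³/12 + 165×50²] = 1574000 mm³.
Direct shear f_v = P/L_w = 39.5×10³ / 330 = 119.7 N/mm (vertical).
Torsion M = P·e = 39.5×10³ × 245 = 9677500 N·mm.
Critical point at (x, y) = (50, 82.5) from centroid. f_tx = M·y/J = 507.3 N/mm; f_ty = M·x/J = 307.5 N/mm.
Resultant f_max = √[f_tx² + (f_v + f_ty)²] = √[507.3² + (119.7 + 307.5)²] = 663.2 N/mm.
Capacity per unit length: φr_n = 0.75 × 0.6 × 490 × (0.707 × 6) = 935.4 N/mm.
663.2 ≤ 935.4 → adequate.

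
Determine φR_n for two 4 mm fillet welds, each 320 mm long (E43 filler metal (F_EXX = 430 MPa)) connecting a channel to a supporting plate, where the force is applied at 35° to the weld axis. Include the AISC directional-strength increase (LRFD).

φR_n ≈ 426 kN

t_e = 0.707 × 4 = 2.828 mm; A_we = 2.828 × 640 = 1810 mm².
Directional factor: 1.0 + 0.5 sin^1.5(35°) = 1.217.
F_nw = 0.6 × 430 × 1.217 = 314 MPa.
φR_n = 0.75 × 314 × 1810 × 10⁻³ = 426.3 kN.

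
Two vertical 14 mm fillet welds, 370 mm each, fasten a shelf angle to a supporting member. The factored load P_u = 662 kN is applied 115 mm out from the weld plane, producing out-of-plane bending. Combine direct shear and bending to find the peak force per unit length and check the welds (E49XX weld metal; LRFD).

f_max ≈ 1890 N/mm; adequate

E49XX → F_EXX = 490 MPa.
L_w = 2 × 370 = 740 mm; section modulus (unit throat) S = 2 × L²/6 = 45630 mm².
Direct shear f_v = P/L_w = 662×10³/740 = 894.6 N/mm.
Moment M = P × e = 662×10³ × 115 = 76130000 N·mm; bending f_b = M/S = 1668 N/mm.
f_max = √(f_v² + f_b²) = √(894.6² + 1668²) = 1893 N/mm.
φr_n = 0.75 × 0.6 × 490 × (0.707 × 14) = 2183 N/mm → adequate.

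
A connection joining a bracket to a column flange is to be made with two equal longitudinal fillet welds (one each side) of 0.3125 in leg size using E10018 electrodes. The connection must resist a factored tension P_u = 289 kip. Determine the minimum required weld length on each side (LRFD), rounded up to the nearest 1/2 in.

L = 15 in on each side

E100XX → F_EXX = 100 ksi.
Throat t_e = 0.707 × 0.3125 = 0.2209 in.
φr_n = 0.75 × 0.6 × 100 × 0.2209 = 9.942 kip/in.
L_req = P_u / φr_n = 289 / 9.942 = 29.07 in total.
Per side: 29.07 / 2 = 14.53 in.
Round up → use L = 15 in on each side.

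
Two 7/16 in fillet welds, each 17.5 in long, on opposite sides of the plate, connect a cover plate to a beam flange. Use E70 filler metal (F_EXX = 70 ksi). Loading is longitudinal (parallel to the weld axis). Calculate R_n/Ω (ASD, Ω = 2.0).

R_n/Ω ≈ 227 kip

Effective throat t_e = 0.707 × 0.4375 = 0.3093 in.
Total length L = 35 in; A_we = 0.3093 × 35 = 10.83 in².
F_nw = 0.6 F_EXX = 0.6 × 70 = 42 ksi.
R_n = 42 × 10.83 = 454.7 kip; R_n/Ω = 454.7/2.0 = 227.3 kip.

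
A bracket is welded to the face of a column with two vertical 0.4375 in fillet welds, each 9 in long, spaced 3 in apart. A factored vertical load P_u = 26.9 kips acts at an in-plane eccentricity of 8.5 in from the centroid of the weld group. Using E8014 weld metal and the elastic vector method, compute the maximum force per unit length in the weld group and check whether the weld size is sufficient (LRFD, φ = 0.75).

f_max ≈ 7.31 kip/in; adequate

E80XX → F_EXX = 80 ksi.
Total weld length L_w = 18 in. Treat welds as unit-width lines.
Polar moment about centroid: J = 2[d³/12 + d(b/2)²] = 2[9³/12 + 9×1.5²] = 162 in³.
Direct shear f_v = P/L_w = 26.9 / 18 = 1.494 kip/in (vertical).
Torsion M = P·e = 26.9 × 8.5 = 228.65 kip·in.
Critical point at (x, y) = (1.5, 4.5) from centroid. f_tx = M·y/J = 6.351 kip/in; f_ty = M·x/J = 2.117 kip/in.
Resultant f_max = √[f_tx² + (f_v + f_ty)²] = √[6.351² + (1.494 + 2.117)²] = 7.306 kip/in.
Capacity per unit length: φr_n = 0.75 × 0.6 × 80 × (0.707 × 0.4375) = 11.14 kip/in.
7.306 ≤ 11.14 → adequate.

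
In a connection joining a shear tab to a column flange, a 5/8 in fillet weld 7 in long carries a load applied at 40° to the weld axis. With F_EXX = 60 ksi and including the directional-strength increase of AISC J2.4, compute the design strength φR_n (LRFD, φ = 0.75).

φR_n ≈ 105 kip

t_e = 0.707 × 0.625 = 0.4419 in; A_we = 0.4419 × 7 = 3.093 in².
Directional factor: 1.0 + 0.5 sin^1.5(40°) = 1.258.
F_nw = 0.6 × 60 × 1.258 = 45.28 ksi.
φR_n = 0.75 × 45.28 × 3.093 = 105 kip.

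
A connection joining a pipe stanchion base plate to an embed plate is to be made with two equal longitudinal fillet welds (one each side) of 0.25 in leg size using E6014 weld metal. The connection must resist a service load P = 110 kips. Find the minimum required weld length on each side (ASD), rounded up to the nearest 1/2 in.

L = 17.5 in on each side

E60XX → F_EXX = 60 ksi.
Throat t_e = 0.707 × 0.25 = 0.1767 in.
r_n/Ω = (0.6 × 60 × 0.1767) / 2.0 = 3.181 kip/in.
L_req = P / (r_n/Ω) = 110 / 3.181 = 34.57 in total.
Per side: 34.57 / 2 = 17.29 in.
Round up → use L = 17.5 in on each side.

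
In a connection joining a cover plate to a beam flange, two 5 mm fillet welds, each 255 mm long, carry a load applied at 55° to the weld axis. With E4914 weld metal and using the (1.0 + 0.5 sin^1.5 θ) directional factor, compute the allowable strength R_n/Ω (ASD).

R_n/Ω ≈ 363 kN

E49XX → F_EXX = 490 MPa.
t_e = 0.707 × 5 = 3.535 mm; A_we = 3.535 × 510 = 1803 mm².
Directional factor: 1.0 + 0.5 sin^1.5(55°) = 1.371.
F_nw = 0.6 × 490 × 1.371 = 403 MPa.
R_n/Ω = (403 × 1803) / 2.0 × 10⁻³ = 363.3 kN.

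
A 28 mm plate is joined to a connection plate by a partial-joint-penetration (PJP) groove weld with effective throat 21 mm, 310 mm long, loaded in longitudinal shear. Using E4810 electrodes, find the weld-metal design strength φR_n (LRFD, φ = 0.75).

E48XX → F_EXX = 480 MPa.
Effective throat (given) t_e = 21 mm.
A_we = 21 × 310 = 6510 mm².
F_nw = 0.6 F_EXX = 288 MPa.
φR_n = 0.75 × 288 × 6510 × 10⁻³ = 1406 kN.

φR_n ≈ 1410 kN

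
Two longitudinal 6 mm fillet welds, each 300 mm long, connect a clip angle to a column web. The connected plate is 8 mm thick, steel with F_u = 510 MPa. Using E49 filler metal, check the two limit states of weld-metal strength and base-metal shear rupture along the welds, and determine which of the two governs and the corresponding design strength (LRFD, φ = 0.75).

E49XX → F_EXX = 490 MPa.
t_e = 0.707 × 6 = 4.242 mm; L = 600 mm.
Weld metal: φR_n = 0.75 × 0.6 × 490 × 4.242 × 600 × 10⁻³ = 561.2 kN.
Base metal (shear rupture): φR_n = 0.75 × 0.6 × 510 × 8 × 600 × 10⁻³ = 1102 kN.
Governing: weld metal.

φR_n ≈ 561 kN (weld metal governs)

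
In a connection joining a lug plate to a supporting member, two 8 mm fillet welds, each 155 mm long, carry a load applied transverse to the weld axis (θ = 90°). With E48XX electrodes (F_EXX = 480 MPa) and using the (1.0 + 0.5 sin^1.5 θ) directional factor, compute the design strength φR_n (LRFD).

t_e = 0.707 × 8 = 5.656 mm; A_we = 5.656 × 310 = 1753 mm².
Directional factor: 1.0 + 0.5 sin^1.5(90°) = 1.5.
F_nw = 0.6 × 480 × 1.5 = 432 MPa.
φR_n = 0.75 × 432 × 1753 × 10⁻³ = 568.1 kN.

φR_n ≈ 568 kN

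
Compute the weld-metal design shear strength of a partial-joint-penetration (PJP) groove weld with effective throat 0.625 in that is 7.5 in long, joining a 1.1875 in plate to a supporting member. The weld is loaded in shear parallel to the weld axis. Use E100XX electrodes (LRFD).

φR_n ≈ 211 kips

E100XX → F_EXX = 100 ksi.
Effective throat (given) t_e = 0.625 in.
A_we = 0.625 × 7.5 = 4.688 in².
F_nw = 0.6 F_EXX = 60 ksi.
φR_n = 0.75 × 60 × 4.688 = 210.9 kips.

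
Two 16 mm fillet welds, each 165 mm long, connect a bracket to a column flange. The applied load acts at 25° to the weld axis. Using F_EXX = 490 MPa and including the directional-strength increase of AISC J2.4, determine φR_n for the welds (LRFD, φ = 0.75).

φR_n ≈ 936 kN

t_e = 0.707 × 16 = 11.31 mm; A_we = 11.31 × 330 = 3733 mm².
Directional factor: 1.0 + 0.5 sin^1.5(25°) = 1.137.
F_nw = 0.6 × 490 × 1.137 = 334.4 MPa.
φR_n = 0.75 × 334.4 × 3733 × 10⁻³ = 936.2 kN.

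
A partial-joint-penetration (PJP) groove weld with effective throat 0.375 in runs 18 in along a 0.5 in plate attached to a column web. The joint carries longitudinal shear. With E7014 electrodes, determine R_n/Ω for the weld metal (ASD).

R_n/Ω ≈ 142 kips

E70XX → F_EXX = 70 ksi.
Effective throat (given) t_e = 0.375 in.
A_we = 0.375 × 18 = 6.75 in².
F_nw = 0.6 F_EXX = 42 ksi.
R_n/Ω = (42 × 6.75) / 2.0 = 141.8 kips.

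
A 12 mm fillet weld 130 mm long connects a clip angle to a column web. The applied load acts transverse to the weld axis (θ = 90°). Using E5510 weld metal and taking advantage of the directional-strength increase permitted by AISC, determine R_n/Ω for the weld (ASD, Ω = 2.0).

E55XX → F_EXX = 550 MPa.
t_e = 0.707 × 12 = 8.484 mm; A_we = 8.484 × 130 = 1103 mm².
Directional factor: 1.0 + 0.5 sin^1.5(90°) = 1.5.
F_nw = 0.6 × 550 × 1.5 = 495 MPa.
R_n/Ω = (495 × 1103) / 2.0 × 10⁻³ = 273 kN.

R_n/Ω ≈ 273 kN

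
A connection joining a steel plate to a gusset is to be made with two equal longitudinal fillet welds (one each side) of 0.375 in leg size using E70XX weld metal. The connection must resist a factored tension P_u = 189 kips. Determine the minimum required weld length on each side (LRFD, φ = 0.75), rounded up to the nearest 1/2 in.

L = 11.5 in on each side

E70XX → F_EXX = 70 ksi.
Throat t_e = 0.707 × 0.375 = 0.2651 in.
φr_n = 0.75 × 0.6 × 70 × 0.2651 = 8.351 kips/in.
L_req = P_u / φr_n = 189 / 8.351 = 22.63 in total.
Per side: 22.63 / 2 = 11.32 in.
Round up → use L = 11.5 in on each side.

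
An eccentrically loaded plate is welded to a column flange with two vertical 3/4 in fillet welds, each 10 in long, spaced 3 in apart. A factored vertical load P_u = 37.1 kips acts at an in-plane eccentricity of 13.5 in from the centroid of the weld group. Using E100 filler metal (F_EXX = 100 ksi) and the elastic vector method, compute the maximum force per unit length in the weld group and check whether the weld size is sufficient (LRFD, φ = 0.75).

f_max ≈ 13 kip/in; adequate

Total weld length L_w = 20 in. Treat welds as unit-width lines.
Polar moment about centroid: J = 2[d³/12 + d(b/2)²] = 2[10³/12 + 10×1.5²] = 211.7 in³.
Direct shear f_v = P/L_w = 37.1 / 20 = 1.855 kip/in (vertical).
Torsion M = P·e = 37.1 × 13.5 = 500.85 kip·in.
Critical point at (x, y) = (1.5, 5) from centroid. f_tx = M·y/J = 11.83 kip/in; f_ty = M·x/J = 3.549 kip/in.
Resultant f_max = √[f_tx² + (f_v + f_ty)²] = √[11.83² + (1.855 + 3.549)²] = 13.01 kip/in.
Capacity per unit length: φr_n = 0.75 × 0.6 × 100 × (0.707 × 0.75) = 23.86 kip/in.
13.01 ≤ 23.86 → adequate.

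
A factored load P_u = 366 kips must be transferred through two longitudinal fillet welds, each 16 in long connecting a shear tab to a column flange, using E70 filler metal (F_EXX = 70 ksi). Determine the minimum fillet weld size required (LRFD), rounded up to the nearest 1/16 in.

Total weld length L = 32 in.
Required throat t_e = P_u / (φ × 0.6 F_EXX × L) = 366 / (0.75 × 0.6 × 70 × 32) = 0.3631 in.
Required leg w = t_e / 0.707 = 0.5136 in → use 9/16 in.

w = 9/16 in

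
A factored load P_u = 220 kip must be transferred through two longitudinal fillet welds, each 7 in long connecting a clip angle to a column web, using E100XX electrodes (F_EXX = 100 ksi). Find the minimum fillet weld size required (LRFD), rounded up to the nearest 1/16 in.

w = 1/2 in

Total weld length L = 14 in.
Required throat t_e = P_u / (φ × 0.6 F_EXX × L) = 220 / (0.75 × 0.6 × 100 × 14) = 0.3492 in.
Required leg w = t_e / 0.707 = 0.4939 in → use 1/2 in.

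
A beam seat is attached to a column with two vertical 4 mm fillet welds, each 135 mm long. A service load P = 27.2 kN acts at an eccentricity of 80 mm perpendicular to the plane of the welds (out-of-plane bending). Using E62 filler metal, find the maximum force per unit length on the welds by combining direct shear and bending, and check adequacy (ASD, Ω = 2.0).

E62XX → F_EXX = 620 MPa.
L_w = 2 × 135 = 270 mm; section modulus (unit throat) S = 2 × L²/6 = 6075 mm².
Direct shear f_v = P/L_w = 27.2×10³/270 = 100.7 N/mm.
Moment M = P × e = 27.2×10³ × 80 = 2176000 N·mm; bending f_b = M/S = 358.2 N/mm.
f_max = √(f_v² + f_b²) = √(100.7² + 358.2²) = 372.1 N/mm.
r_n/Ω = (1/2.0) × 0.6 × 620 × (0.707 × 4) = 526 N/mm → adequate.

f_max ≈ 372 N/mm; adequate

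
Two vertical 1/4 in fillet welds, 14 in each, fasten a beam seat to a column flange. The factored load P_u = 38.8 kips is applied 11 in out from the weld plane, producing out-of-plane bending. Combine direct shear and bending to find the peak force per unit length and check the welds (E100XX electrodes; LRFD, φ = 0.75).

f_max ≈ 6.68 kip/in; adequate

E100XX → F_EXX = 100 ksi.
L_w = 2 × 14 = 28 in; section modulus (unit throat) S = 2 × L²/6 = 65.33 in².
Direct shear f_v = P/L_w = 38.8/28 = 1.386 kip/in.
Moment M = P × e = 38.8 × 11 = 426.8 kip·in; bending f_b = M/S = 6.533 kip/in.
f_max = √(f_v² + f_b²) = √(1.386² + 6.533²) = 6.678 kip/in.
φr_n = 0.75 × 0.6 × 100 × (0.707 × 0.25) = 7.954 kip/in → adequate.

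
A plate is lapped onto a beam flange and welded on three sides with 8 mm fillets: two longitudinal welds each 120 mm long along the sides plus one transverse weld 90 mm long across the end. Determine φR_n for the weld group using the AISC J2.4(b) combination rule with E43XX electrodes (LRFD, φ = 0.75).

φR_n ≈ 371 kN

E43XX → F_EXX = 430 MPa.
t_e = 0.707 × 8 = 5.656 mm.
R_nwl = 0.6 × 430 × 5.656 × 240 × 10⁻³ = 350.2 kN (longitudinal, 2 welds).
R_nwt = 0.6 × 430 × 5.656 × 90 × 10⁻³ = 131.3 kN (transverse, base value).
(i) R_nwl + R_nwt = 481.6 kN; (ii) 0.85 R_nwl + 1.5 R_nwt = 494.7 kN.
R_n = max = 494.7 kN [governs: (ii)]; φR_n = 371 kN.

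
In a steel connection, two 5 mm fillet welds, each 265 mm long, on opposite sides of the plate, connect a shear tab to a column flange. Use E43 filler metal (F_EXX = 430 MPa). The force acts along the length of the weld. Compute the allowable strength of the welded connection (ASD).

Effective throat t_e = 0.707 × 5 = 3.535 mm.
Total length L = 530 mm; A_we = 3.535 × 530 = 1874 mm².
F_nw = 0.6 F_EXX = 0.6 × 430 = 258 MPa.
R_n = 258 × 1874 × 10⁻³ = 483.4 kN; R_n/Ω = 483.4/2.0 = 241.7 kN.

R_n/Ω ≈ 242 kN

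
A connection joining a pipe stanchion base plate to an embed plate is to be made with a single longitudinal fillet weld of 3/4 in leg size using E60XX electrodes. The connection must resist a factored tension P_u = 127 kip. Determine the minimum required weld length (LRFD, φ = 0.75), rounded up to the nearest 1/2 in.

L = 9 in

E60XX → F_EXX = 60 ksi.
Throat t_e = 0.707 × 0.75 = 0.5302 in.
φr_n = 0.75 × 0.6 × 60 × 0.5302 = 14.32 kip/in.
L_req = P_u / φr_n = 127 / 14.32 = 8.871 in total.
Round up → use L = 9 in.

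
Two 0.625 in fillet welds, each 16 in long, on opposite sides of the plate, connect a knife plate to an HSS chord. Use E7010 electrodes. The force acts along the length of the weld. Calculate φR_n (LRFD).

φR_n ≈ 445 kips

E70XX → F_EXX = 70 ksi.
Effective throat t_e = 0.707 × 0.625 = 0.4419 in.
Total length L = 32 in; A_we = 0.4419 × 32 = 14.14 in².
F_nw = 0.6 F_EXX = 0.6 × 70 = 42 ksi.
φR_n = 0.75 × 42 × 14.14 = 445.4 kips.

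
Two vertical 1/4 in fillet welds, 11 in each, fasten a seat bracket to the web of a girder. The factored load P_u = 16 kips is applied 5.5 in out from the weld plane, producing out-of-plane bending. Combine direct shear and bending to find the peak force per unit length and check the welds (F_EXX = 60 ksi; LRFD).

L_w = 2 × 11 = 22 in; section modulus (unit throat) S = 2 × L²/6 = 40.33 in².
Direct shear f_v = P/L_w = 16/22 = 0.7273 kip/in.
Moment M = P × e = 16 × 5.5 = 88 kip·in; bending f_b = M/S = 2.182 kip/in.
f_max = √(f_v² + f_b²) = √(0.7273² + 2.182²) = 2.3 kip/in.
φr_n = 0.75 × 0.6 × 60 × (0.707 × 0.25) = 4.772 kip/in → adequate.

f_max ≈ 2.3 kip/in; adequate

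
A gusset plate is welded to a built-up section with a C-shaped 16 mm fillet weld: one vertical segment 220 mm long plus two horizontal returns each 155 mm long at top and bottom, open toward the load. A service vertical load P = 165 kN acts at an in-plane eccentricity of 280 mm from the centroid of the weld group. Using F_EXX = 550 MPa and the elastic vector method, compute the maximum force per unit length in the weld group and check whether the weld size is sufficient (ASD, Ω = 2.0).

f_max ≈ 1430 N/mm; adequate

Total weld length L_w = 530 mm. Treat welds as unit-width lines.
Centroid: x̄ = 2×155×77.5 / 530 = 45.33 mm from the vertical weld.
Polar moment about centroid: J = I_x + I_y = [220³/12 + 2×155×110²] + [220×45.33² + 2(155³/12 + 155×32.17²)] = 6032000 mm³.
Direct shear f_v = P/L_w = 165×10³ / 530 = 311.3 N/mm (vertical).
Torsion M = P·e = 165×10³ × 280 = 46200000 N·mm.
Critical point at (x, y) = (109.7, 110) from centroid. f_tx = M·y/J = 842.5 N/mm; f_ty = M·x/J = 840 N/mm.
Resultant f_max = √[f_tx² + (f_v + f_ty)²] = √[842.5² + (311.3 + 840)²] = 1427 N/mm.
Capacity per unit length: r_n/Ω = (1/2.0) × 0.6 × 550 × (0.707 × 16) = 1866 N/mm.
1427 ≤ 1866 → adequate.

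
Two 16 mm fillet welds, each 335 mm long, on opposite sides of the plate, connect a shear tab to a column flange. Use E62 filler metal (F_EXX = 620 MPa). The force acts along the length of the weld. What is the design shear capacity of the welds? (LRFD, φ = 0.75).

φR_n ≈ 2110 kN

Effective throat t_e = 0.707 × 16 = 11.31 mm.
Total length L = 670 mm; A_we = 11.31 × 670 = 7579 mm².
F_nw = 0.6 F_EXX = 0.6 × 620 = 372 MPa.
φR_n = 0.75 × 372 × 7579 × 10⁻³ = 2115 kN.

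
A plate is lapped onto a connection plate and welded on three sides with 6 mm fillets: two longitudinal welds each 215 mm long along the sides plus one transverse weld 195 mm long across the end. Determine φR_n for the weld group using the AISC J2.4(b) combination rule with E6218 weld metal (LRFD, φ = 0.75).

φR_n ≈ 779 kN

E62XX → F_EXX = 620 MPa.
t_e = 0.707 × 6 = 4.242 mm.
R_nwl = 0.6 × 620 × 4.242 × 430 × 10⁻³ = 678.6 kN (longitudinal, 2 welds).
R_nwt = 0.6 × 620 × 4.242 × 195 × 10⁻³ = 307.7 kN (transverse, base value).
(i) R_nwl + R_nwt = 986.3 kN; (ii) 0.85 R_nwl + 1.5 R_nwt = 1038 kN.
R_n = max = 1038 kN [governs: (ii)]; φR_n = 778.8 kN.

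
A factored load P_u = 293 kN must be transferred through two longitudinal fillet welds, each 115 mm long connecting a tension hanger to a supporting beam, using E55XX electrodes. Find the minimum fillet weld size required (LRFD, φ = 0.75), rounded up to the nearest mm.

E55XX → F_EXX = 550 MPa.
Total weld length L = 230 mm.
Required throat t_e = P_u / (φ × 0.6 F_EXX × L) = 293 / (0.75 × 0.6 × 550 × 230 × 10⁻³) = 5.147 mm.
Required leg w = t_e / 0.707 = 7.28 mm → use 8 mm.

w = 8 mm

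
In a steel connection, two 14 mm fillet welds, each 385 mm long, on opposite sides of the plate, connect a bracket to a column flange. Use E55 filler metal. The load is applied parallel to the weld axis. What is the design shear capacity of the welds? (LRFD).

E55XX → F_EXX = 550 MPa.
Effective throat t_e = 0.707 × 14 = 9.898 mm.
Total length L = 770 mm; A_we = 9.898 × 770 = 7621 mm².
F_nw = 0.6 F_EXX = 0.6 × 550 = 330 MPa.
φR_n = 0.75 × 330 × 7621 × 10⁻³ = 1886 kN.

φR_n ≈ 1890 kN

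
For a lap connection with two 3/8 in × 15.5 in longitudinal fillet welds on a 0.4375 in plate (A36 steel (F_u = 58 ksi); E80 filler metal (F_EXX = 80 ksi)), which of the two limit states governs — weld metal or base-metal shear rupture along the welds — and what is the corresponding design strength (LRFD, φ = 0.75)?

φR_n ≈ 296 kip (weld metal governs)

t_e = 0.707 × 0.375 = 0.2651 in; L = 31 in.
Weld metal: φR_n = 0.75 × 0.6 × 80 × 0.2651 × 31 = 295.9 kip.
Base metal (shear rupture): φR_n = 0.75 × 0.6 × 58 × 0.4375 × 31 = 354 kip.
Governing: weld metal.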